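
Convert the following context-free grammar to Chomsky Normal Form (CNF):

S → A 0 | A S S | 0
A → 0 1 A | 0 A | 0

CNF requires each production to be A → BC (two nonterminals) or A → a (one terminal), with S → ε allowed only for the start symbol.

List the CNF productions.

T0 → 0; S → 0; T1 → 1; A → 0; S → A T0; S → A X0; X0 → S S; A → T0 X1; X1 → T1 A; A → T0 A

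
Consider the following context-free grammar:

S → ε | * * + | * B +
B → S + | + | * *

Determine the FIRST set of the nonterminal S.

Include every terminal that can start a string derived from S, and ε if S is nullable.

We compute FIRST(S) using the standard algorithm.
FIRST(B) = {*, +}
FIRST(S) = {*, ε}
Therefore, FIRST(S) = {*, ε}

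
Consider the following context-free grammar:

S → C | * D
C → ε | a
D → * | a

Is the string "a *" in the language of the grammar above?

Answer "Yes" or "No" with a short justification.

No - no valid derivation exists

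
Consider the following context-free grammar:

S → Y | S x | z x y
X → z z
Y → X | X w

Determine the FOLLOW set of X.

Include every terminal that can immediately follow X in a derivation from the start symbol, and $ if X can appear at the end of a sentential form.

We compute FOLLOW(X) using the standard algorithm.
FOLLOW(S) starts with {$}.
FIRST(S) = {z}
FIRST(X) = {z}
FIRST(Y) = {z}
FOLLOW(S) = {$, x}
FOLLOW(X) = {$, w, x}
FOLLOW(Y) = {$, x}
Therefore, FOLLOW(X) = {$, w, x}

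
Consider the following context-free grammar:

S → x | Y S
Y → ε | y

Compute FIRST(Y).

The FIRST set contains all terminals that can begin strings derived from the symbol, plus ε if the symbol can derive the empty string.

We compute FIRST(Y) using the standard algorithm.
FIRST(S) = {x, y}
FIRST(Y) = {y, ε}
Therefore, FIRST(Y) = {y, ε}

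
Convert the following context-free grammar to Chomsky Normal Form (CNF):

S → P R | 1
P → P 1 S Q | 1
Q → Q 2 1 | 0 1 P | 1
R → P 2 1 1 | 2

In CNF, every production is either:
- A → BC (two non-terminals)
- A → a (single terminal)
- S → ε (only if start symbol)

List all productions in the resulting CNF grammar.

S → 1; T1 → 1; P → 1; T2 → 2; T0 → 0; Q → 1; R → 2; S → P R; P → P X0; X0 → T1 X1; X1 → S Q; Q → Q X2; X2 → T2 T1; Q → T0 X3; X3 → T1 P; R → P X4; X4 → T2 X5; X5 → T1 T1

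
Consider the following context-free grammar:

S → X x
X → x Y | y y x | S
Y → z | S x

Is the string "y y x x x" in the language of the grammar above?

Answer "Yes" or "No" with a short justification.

Yes - a valid derivation exists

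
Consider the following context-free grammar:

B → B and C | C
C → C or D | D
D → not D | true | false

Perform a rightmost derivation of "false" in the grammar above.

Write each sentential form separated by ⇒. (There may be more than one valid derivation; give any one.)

B ⇒ C ⇒ D ⇒ false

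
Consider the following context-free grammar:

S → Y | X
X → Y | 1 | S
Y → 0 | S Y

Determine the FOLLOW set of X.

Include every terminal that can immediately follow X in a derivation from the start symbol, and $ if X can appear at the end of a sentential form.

We compute FOLLOW(X) using the standard algorithm.
FOLLOW(S) starts with {$}.
FIRST(S) = {0, 1}
FIRST(X) = {0, 1}
FIRST(Y) = {0, 1}
FOLLOW(S) = {$, 0, 1}
FOLLOW(X) = {$, 0, 1}
FOLLOW(Y) = {$, 0, 1}
Therefore, FOLLOW(X) = {$, 0, 1}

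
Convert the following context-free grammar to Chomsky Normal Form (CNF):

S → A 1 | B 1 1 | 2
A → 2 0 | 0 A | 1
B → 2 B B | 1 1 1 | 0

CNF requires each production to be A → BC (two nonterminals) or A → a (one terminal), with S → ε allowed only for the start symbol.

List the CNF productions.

T1 → 1; S → 2; T2 → 2; T0 → 0; A → 1; B → 0; S → A T1; S → B X0; X0 → T1 T1; A → T2 T0; A → T0 A; B → T2 X1; X1 → B B; B → T1 X2; X2 → T1 T1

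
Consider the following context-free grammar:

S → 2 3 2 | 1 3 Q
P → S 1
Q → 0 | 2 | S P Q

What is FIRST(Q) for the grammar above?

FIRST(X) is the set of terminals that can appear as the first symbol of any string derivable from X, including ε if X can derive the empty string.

We compute FIRST(Q) using the standard algorithm.
FIRST(P) = {1, 2}
FIRST(Q) = {0, 1, 2}
FIRST(S) = {1, 2}
Therefore, FIRST(Q) = {0, 1, 2}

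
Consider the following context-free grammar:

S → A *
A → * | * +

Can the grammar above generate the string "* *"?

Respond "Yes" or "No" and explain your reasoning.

Yes - a valid derivation exists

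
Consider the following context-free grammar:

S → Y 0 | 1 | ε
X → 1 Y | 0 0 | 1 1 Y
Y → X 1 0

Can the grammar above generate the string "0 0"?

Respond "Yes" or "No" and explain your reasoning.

No - no valid derivation exists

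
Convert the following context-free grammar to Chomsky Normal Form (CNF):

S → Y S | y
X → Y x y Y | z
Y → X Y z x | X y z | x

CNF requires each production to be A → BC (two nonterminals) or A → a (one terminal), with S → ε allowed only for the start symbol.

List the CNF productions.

S → y; TX → x; TY → y; X → z; TZ → z; Y → x; S → Y S; X → Y X0; X0 → TX X1; X1 → TY Y; Y → X X2; X2 → Y X3; X3 → TZ TX; Y → X X4; X4 → TY TZ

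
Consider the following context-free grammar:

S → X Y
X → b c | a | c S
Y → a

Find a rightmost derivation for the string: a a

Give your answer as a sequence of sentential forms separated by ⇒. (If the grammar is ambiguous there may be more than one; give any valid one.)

S ⇒ X Y ⇒ X a ⇒ a a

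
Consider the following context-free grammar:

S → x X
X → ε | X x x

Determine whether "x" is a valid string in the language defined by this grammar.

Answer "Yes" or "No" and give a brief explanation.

Yes - a valid derivation exists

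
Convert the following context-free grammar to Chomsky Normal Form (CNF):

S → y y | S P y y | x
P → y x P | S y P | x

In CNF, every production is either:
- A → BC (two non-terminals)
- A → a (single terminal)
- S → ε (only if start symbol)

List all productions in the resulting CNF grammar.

TY → y; S → x; TX → x; P → x; S → TY TY; S → S X0; X0 → P X1; X1 → TY TY; P → TY X2; X2 → TX P; P → S X3; X3 → TY P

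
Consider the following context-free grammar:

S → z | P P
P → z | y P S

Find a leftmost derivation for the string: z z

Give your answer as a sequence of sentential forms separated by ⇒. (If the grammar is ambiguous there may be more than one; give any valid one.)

S ⇒ P P ⇒ z P ⇒ z z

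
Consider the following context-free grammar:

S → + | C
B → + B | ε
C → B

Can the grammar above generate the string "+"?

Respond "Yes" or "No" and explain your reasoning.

Yes - a valid derivation exists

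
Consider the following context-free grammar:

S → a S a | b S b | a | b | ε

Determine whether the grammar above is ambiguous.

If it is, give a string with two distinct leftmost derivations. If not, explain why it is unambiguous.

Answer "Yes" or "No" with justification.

No - the grammar is unambiguous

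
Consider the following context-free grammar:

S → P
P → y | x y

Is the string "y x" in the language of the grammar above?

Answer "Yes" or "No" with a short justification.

No - no valid derivation exists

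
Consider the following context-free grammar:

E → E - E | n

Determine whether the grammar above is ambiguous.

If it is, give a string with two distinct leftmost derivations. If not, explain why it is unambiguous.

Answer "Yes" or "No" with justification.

Yes - the string 'n - n - n - n - n' has two distinct leftmost derivations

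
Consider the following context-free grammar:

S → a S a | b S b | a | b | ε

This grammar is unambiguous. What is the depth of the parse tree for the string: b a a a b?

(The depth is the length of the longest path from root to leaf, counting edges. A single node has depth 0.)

3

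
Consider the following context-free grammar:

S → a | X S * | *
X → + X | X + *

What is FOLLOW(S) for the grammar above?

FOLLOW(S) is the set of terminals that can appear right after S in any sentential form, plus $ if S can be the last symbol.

We compute FOLLOW(S) using the standard algorithm.
FOLLOW(S) starts with {$}.
FIRST(S) = {*, +, a}
FIRST(X) = {+}
FOLLOW(S) = {$, *}
FOLLOW(X) = {*, +, a}
Therefore, FOLLOW(S) = {$, *}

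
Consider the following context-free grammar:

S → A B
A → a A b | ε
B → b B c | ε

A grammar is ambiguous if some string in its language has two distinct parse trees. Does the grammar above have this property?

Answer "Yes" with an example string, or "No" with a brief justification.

No - the grammar is unambiguous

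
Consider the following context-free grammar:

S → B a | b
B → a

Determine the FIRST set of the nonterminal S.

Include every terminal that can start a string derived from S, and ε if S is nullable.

We compute FIRST(S) using the standard algorithm.
FIRST(B) = {a}
FIRST(S) = {a, b}
Therefore, FIRST(S) = {a, b}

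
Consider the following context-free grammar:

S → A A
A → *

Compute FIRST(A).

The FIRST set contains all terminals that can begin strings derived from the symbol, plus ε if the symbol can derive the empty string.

We compute FIRST(A) using the standard algorithm.
FIRST(A) = {*}
FIRST(S) = {*}
Therefore, FIRST(A) = {*}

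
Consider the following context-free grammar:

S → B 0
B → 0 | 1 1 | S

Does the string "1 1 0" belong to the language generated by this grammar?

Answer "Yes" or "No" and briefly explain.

Yes - a valid derivation exists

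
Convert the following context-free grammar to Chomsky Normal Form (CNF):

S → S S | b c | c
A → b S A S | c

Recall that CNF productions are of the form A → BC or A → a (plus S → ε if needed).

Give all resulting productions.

TB → b; TC → c; S → c; A → c; S → S S; S → TB TC; A → TB X0; X0 → S X1; X1 → A S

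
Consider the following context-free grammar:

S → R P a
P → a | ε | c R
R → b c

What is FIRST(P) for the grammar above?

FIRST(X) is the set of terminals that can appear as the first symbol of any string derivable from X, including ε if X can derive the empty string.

We compute FIRST(P) using the standard algorithm.
FIRST(P) = {a, c, ε}
FIRST(R) = {b}
FIRST(S) = {b}
Therefore, FIRST(P) = {a, c, ε}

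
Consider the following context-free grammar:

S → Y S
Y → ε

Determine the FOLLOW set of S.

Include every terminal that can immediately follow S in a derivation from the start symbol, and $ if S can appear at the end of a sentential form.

We compute FOLLOW(S) using the standard algorithm.
FOLLOW(S) starts with {$}.
FIRST(S) = {}
FIRST(Y) = {ε}
FOLLOW(S) = {$}
FOLLOW(Y) = {}
Therefore, FOLLOW(S) = {$}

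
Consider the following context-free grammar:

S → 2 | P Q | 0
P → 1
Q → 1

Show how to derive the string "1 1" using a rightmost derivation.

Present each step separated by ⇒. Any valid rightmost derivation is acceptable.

S ⇒ P Q ⇒ P 1 ⇒ 1 1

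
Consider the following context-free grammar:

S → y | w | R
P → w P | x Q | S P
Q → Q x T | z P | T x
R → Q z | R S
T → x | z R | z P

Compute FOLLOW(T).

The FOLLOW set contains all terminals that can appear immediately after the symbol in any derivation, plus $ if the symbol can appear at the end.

We compute FOLLOW(T) using the standard algorithm.
FOLLOW(S) starts with {$}.
FIRST(P) = {w, x, y, z}
FIRST(Q) = {x, z}
FIRST(R) = {x, z}
FIRST(S) = {w, x, y, z}
FIRST(T) = {x, z}
FOLLOW(P) = {x, z}
FOLLOW(Q) = {x, z}
FOLLOW(R) = {$, w, x, y, z}
FOLLOW(S) = {$, w, x, y, z}
FOLLOW(T) = {x, z}
Therefore, FOLLOW(T) = {x, z}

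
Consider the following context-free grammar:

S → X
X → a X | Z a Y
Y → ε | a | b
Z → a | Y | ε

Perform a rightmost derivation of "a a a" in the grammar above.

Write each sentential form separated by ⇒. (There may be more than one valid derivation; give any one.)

S ⇒ X ⇒ Z a Y ⇒ Z a a ⇒ a a a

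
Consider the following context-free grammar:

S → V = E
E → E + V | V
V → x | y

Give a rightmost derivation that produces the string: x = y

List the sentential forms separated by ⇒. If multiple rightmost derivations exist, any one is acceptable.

S ⇒ V = E ⇒ V = V ⇒ V = y ⇒ x = y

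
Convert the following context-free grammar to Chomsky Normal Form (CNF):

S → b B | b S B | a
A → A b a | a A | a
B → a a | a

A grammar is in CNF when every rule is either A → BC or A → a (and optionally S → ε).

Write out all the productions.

TB → b; S → a; TA → a; A → a; B → a; S → TB B; S → TB X0; X0 → S B; A → A X1; X1 → TB TA; A → TA A; B → TA TA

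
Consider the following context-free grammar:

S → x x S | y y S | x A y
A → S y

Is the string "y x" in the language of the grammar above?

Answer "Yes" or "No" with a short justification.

No - no valid derivation exists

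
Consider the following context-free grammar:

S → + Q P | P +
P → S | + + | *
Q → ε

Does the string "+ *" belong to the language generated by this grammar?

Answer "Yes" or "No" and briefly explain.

Yes - a valid derivation exists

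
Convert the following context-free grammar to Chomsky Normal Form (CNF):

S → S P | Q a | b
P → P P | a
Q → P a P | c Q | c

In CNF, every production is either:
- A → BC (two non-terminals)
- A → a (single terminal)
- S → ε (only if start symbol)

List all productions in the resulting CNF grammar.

TA → a; S → b; P → a; TC → c; Q → c; S → S P; S → Q TA; P → P P; Q → P X0; X0 → TA P; Q → TC Q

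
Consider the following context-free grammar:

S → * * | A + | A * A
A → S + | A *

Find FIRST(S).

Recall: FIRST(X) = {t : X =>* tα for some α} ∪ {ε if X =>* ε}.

We compute FIRST(S) using the standard algorithm.
FIRST(A) = {*}
FIRST(S) = {*}
Therefore, FIRST(S) = {*}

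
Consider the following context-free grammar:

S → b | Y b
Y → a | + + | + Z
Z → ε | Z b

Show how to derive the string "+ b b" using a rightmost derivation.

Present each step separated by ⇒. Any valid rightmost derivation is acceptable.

S ⇒ Y b ⇒ + Z b ⇒ + Z b b ⇒ + b b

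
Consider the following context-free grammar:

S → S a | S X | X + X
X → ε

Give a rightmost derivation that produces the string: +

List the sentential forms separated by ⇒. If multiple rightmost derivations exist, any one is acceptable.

S ⇒ X + X ⇒ X + ⇒ +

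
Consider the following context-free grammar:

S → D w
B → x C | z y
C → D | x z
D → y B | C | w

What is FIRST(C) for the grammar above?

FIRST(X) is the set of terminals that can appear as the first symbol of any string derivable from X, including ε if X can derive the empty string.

We compute FIRST(C) using the standard algorithm.
FIRST(B) = {x, z}
FIRST(C) = {w, x, y}
FIRST(D) = {w, x, y}
FIRST(S) = {w, x, y}
Therefore, FIRST(C) = {w, x, y}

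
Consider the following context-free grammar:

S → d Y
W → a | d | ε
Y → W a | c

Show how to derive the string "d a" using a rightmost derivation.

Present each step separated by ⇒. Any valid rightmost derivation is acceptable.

S ⇒ d Y ⇒ d W a ⇒ d a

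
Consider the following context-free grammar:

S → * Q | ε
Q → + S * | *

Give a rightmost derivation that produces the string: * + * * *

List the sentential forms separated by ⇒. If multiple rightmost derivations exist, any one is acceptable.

S ⇒ * Q ⇒ * + S * ⇒ * + * Q * ⇒ * + * * *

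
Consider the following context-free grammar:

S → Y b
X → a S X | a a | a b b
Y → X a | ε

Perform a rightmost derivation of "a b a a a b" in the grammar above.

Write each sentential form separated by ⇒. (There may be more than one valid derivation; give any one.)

S ⇒ Y b ⇒ X a b ⇒ a S X a b ⇒ a S a a a b ⇒ a Y b a a a b ⇒ a b a a a b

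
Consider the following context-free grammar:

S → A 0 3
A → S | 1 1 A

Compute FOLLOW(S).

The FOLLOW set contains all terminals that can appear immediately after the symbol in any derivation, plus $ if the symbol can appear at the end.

We compute FOLLOW(S) using the standard algorithm.
FOLLOW(S) starts with {$}.
FIRST(A) = {1}
FIRST(S) = {1}
FOLLOW(A) = {0}
FOLLOW(S) = {$, 0}
Therefore, FOLLOW(S) = {$, 0}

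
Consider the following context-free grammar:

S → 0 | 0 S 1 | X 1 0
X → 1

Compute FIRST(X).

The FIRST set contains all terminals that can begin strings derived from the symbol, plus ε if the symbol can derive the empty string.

We compute FIRST(X) using the standard algorithm.
FIRST(S) = {0, 1}
FIRST(X) = {1}
Therefore, FIRST(X) = {1}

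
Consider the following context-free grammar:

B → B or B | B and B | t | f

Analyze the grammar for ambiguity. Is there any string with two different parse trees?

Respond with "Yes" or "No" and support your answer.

Yes - the string 'f and f and t or f and t' has two distinct parse trees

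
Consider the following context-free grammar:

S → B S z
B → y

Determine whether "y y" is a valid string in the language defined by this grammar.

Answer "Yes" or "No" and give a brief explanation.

No - no valid derivation exists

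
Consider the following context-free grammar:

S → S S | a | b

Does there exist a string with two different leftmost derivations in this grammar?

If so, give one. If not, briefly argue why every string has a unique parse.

Yes - the string 'b a a a a' has two distinct leftmost derivations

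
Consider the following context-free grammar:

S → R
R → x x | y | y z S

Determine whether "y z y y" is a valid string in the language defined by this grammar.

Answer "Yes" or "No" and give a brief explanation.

No - no valid derivation exists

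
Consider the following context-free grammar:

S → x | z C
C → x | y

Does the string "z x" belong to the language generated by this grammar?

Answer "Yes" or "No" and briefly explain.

Yes - a valid derivation exists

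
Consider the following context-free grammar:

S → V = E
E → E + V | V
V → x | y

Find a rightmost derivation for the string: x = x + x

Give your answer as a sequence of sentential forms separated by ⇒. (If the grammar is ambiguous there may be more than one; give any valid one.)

S ⇒ V = E ⇒ V = E + V ⇒ V = E + x ⇒ V = V + x ⇒ V = x + x ⇒ x = x + x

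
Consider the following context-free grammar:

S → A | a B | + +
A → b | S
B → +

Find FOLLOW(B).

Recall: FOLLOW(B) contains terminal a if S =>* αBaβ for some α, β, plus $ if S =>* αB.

We compute FOLLOW(B) using the standard algorithm.
FOLLOW(S) starts with {$}.
FIRST(A) = {+, a, b}
FIRST(B) = {+}
FIRST(S) = {+, a, b}
FOLLOW(A) = {$}
FOLLOW(B) = {$}
FOLLOW(S) = {$}
Therefore, FOLLOW(B) = {$}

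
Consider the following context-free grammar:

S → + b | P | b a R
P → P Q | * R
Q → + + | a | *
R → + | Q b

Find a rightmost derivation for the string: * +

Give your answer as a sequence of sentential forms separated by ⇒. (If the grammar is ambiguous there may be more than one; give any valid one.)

S ⇒ P ⇒ * R ⇒ * +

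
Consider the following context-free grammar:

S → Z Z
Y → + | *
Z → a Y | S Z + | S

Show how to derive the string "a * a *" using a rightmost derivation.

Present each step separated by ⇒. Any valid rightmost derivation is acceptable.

S ⇒ Z Z ⇒ Z a Y ⇒ Z a * ⇒ a Y a * ⇒ a * a *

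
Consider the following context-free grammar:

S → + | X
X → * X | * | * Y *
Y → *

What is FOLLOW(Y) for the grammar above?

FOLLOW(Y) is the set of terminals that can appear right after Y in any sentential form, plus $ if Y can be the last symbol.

We compute FOLLOW(Y) using the standard algorithm.
FOLLOW(S) starts with {$}.
FIRST(S) = {*, +}
FIRST(X) = {*}
FIRST(Y) = {*}
FOLLOW(S) = {$}
FOLLOW(X) = {$}
FOLLOW(Y) = {*}
Therefore, FOLLOW(Y) = {*}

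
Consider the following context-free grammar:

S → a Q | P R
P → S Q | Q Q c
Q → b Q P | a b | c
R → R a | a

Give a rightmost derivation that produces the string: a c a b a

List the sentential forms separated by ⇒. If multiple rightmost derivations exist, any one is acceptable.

S ⇒ P R ⇒ P a ⇒ S Q a ⇒ S a b a ⇒ a Q a b a ⇒ a c a b a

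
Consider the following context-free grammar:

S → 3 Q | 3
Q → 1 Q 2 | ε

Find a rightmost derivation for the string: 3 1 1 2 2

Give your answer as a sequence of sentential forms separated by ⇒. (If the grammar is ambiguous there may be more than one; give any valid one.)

S ⇒ 3 Q ⇒ 3 1 Q 2 ⇒ 3 1 1 Q 2 2 ⇒ 3 1 1 2 2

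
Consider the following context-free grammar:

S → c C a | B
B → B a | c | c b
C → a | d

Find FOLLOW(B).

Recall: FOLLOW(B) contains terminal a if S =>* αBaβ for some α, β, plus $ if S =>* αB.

We compute FOLLOW(B) using the standard algorithm.
FOLLOW(S) starts with {$}.
FIRST(B) = {c}
FIRST(C) = {a, d}
FIRST(S) = {c}
FOLLOW(B) = {$, a}
FOLLOW(C) = {a}
FOLLOW(S) = {$}
Therefore, FOLLOW(B) = {$, a}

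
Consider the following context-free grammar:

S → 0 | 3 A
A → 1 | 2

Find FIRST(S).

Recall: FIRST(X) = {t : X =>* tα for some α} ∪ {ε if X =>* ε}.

We compute FIRST(S) using the standard algorithm.
FIRST(A) = {1, 2}
FIRST(S) = {0, 3}
Therefore, FIRST(S) = {0, 3}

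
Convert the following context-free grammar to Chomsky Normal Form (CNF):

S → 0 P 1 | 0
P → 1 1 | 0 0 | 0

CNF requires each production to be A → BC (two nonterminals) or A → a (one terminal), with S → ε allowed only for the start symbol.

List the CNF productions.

T0 → 0; T1 → 1; S → 0; P → 0; S → T0 X0; X0 → P T1; P → T1 T1; P → T0 T0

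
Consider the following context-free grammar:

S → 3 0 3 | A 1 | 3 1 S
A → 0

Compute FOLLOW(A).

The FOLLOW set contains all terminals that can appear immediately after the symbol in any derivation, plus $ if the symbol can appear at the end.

We compute FOLLOW(A) using the standard algorithm.
FOLLOW(S) starts with {$}.
FIRST(A) = {0}
FIRST(S) = {0, 3}
FOLLOW(A) = {1}
FOLLOW(S) = {$}
Therefore, FOLLOW(A) = {1}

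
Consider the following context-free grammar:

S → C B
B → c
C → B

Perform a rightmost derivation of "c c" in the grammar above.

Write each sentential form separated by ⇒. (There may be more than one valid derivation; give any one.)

S ⇒ C B ⇒ C c ⇒ B c ⇒ c c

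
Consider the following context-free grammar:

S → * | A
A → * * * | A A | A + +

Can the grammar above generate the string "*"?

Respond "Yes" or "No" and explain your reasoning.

Yes - a valid derivation exists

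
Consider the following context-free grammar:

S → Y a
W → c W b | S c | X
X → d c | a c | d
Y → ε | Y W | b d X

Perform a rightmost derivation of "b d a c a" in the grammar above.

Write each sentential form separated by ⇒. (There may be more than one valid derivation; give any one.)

S ⇒ Y a ⇒ b d X a ⇒ b d a c a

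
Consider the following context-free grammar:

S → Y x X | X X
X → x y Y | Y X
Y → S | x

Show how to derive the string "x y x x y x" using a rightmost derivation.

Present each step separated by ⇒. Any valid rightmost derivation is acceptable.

S ⇒ X X ⇒ X x y Y ⇒ X x y x ⇒ x y Y x y x ⇒ x y x x y x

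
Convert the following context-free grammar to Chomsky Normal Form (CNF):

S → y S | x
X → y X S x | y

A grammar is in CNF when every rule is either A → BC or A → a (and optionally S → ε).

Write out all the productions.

TY → y; S → x; TX → x; X → y; S → TY S; X → TY X0; X0 → X X1; X1 → S TX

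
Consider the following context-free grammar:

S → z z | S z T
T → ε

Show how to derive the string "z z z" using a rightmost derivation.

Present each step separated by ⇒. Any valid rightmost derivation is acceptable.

S ⇒ S z T ⇒ S z ⇒ z z z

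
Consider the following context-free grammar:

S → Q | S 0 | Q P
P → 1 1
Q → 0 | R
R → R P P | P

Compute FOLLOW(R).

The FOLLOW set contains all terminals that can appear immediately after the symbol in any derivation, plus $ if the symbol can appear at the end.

We compute FOLLOW(R) using the standard algorithm.
FOLLOW(S) starts with {$}.
FIRST(P) = {1}
FIRST(Q) = {0, 1}
FIRST(R) = {1}
FIRST(S) = {0, 1}
FOLLOW(P) = {$, 0, 1}
FOLLOW(Q) = {$, 0, 1}
FOLLOW(R) = {$, 0, 1}
FOLLOW(S) = {$, 0}
Therefore, FOLLOW(R) = {$, 0, 1}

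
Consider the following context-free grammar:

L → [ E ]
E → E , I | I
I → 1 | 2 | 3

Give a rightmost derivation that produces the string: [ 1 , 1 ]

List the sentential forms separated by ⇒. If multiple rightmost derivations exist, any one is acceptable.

L ⇒ [ E ] ⇒ [ E , I ] ⇒ [ E , 1 ] ⇒ [ I , 1 ] ⇒ [ 1 , 1 ]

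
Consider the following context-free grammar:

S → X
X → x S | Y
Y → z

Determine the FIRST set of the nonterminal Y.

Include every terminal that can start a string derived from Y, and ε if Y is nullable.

We compute FIRST(Y) using the standard algorithm.
FIRST(S) = {x, z}
FIRST(X) = {x, z}
FIRST(Y) = {z}
Therefore, FIRST(Y) = {z}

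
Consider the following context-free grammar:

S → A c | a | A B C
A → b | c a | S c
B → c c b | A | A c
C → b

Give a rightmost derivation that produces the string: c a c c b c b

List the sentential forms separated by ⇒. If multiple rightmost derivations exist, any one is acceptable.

S ⇒ A B C ⇒ A B b ⇒ A A c b ⇒ A b c b ⇒ S c b c b ⇒ A c c b c b ⇒ c a c c b c b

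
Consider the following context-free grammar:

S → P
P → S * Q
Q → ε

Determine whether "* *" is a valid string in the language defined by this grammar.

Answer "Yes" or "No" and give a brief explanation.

No - no valid derivation exists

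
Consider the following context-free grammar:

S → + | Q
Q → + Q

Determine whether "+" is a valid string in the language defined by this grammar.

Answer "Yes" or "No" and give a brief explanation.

Yes - a valid derivation exists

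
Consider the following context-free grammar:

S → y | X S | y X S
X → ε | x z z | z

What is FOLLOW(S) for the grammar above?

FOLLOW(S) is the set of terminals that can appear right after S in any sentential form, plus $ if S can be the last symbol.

We compute FOLLOW(S) using the standard algorithm.
FOLLOW(S) starts with {$}.
FIRST(S) = {x, y, z}
FIRST(X) = {x, z, ε}
FOLLOW(S) = {$}
FOLLOW(X) = {x, y, z}
Therefore, FOLLOW(S) = {$}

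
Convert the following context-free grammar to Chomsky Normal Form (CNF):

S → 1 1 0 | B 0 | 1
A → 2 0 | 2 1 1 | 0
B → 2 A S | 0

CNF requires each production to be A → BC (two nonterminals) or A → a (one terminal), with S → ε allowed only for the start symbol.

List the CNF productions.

T1 → 1; T0 → 0; S → 1; T2 → 2; A → 0; B → 0; S → T1 X0; X0 → T1 T0; S → B T0; A → T2 T0; A → T2 X1; X1 → T1 T1; B → T2 X2; X2 → A S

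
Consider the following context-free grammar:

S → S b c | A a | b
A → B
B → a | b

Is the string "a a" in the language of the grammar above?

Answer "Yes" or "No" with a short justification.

Yes - a valid derivation exists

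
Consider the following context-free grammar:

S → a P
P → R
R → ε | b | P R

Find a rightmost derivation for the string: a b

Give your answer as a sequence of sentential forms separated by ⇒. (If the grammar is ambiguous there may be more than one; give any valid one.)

S ⇒ a P ⇒ a R ⇒ a b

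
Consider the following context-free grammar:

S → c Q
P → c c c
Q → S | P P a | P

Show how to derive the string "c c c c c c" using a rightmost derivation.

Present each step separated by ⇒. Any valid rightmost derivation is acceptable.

S ⇒ c Q ⇒ c S ⇒ c c Q ⇒ c c S ⇒ c c c Q ⇒ c c c P ⇒ c c c c c c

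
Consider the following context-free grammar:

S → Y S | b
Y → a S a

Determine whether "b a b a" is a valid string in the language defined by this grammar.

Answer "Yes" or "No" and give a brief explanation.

No - no valid derivation exists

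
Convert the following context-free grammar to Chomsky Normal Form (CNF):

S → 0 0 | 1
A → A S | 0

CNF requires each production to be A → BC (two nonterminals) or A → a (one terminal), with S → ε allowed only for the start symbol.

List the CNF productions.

T0 → 0; S → 1; A → 0; S → T0 T0; A → A S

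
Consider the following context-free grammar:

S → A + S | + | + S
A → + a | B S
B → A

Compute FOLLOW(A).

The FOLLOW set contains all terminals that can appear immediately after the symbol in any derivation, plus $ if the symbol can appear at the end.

We compute FOLLOW(A) using the standard algorithm.
FOLLOW(S) starts with {$}.
FIRST(A) = {+}
FIRST(B) = {+}
FIRST(S) = {+}
FOLLOW(A) = {+}
FOLLOW(B) = {+}
FOLLOW(S) = {$, +}
Therefore, FOLLOW(A) = {+}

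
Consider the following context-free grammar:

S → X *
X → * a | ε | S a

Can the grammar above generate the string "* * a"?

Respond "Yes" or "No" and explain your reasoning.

No - no valid derivation exists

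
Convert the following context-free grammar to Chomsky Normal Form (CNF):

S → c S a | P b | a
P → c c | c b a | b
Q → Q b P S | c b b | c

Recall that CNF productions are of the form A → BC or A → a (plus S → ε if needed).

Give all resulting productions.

TC → c; TA → a; TB → b; S → a; P → b; Q → c; S → TC X0; X0 → S TA; S → P TB; P → TC TC; P → TC X1; X1 → TB TA; Q → Q X2; X2 → TB X3; X3 → P S; Q → TC X4; X4 → TB TB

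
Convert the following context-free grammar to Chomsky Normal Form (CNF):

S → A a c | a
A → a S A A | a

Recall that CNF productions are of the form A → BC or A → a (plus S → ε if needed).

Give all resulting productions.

TA → a; TC → c; S → a; A → a; S → A X0; X0 → TA TC; A → TA X1; X1 → S X2; X2 → A A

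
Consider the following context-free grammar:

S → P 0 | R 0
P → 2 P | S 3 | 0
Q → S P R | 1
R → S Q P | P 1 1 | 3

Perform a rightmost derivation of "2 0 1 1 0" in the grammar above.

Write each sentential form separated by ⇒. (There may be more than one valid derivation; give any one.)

S ⇒ R 0 ⇒ P 1 1 0 ⇒ 2 P 1 1 0 ⇒ 2 0 1 1 0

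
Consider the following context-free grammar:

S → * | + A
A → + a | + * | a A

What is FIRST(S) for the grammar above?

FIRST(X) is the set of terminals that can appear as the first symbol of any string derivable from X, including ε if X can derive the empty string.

We compute FIRST(S) using the standard algorithm.
FIRST(A) = {+, a}
FIRST(S) = {*, +}
Therefore, FIRST(S) = {*, +}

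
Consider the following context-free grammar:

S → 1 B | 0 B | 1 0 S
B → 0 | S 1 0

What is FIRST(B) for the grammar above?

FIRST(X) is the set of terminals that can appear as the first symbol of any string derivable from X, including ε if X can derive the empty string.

We compute FIRST(B) using the standard algorithm.
FIRST(B) = {0, 1}
FIRST(S) = {0, 1}
Therefore, FIRST(B) = {0, 1}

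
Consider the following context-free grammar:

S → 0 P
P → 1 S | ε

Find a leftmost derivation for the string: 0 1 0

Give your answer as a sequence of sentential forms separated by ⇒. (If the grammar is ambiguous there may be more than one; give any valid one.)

S ⇒ 0 P ⇒ 0 1 S ⇒ 0 1 0 P ⇒ 0 1 0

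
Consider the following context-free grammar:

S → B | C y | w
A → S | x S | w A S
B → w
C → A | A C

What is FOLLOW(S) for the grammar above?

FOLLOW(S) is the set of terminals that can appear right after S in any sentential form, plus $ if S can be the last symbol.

We compute FOLLOW(S) using the standard algorithm.
FOLLOW(S) starts with {$}.
FIRST(A) = {w, x}
FIRST(B) = {w}
FIRST(C) = {w, x}
FIRST(S) = {w, x}
FOLLOW(A) = {w, x, y}
FOLLOW(B) = {$, w, x, y}
FOLLOW(C) = {y}
FOLLOW(S) = {$, w, x, y}
Therefore, FOLLOW(S) = {$, w, x, y}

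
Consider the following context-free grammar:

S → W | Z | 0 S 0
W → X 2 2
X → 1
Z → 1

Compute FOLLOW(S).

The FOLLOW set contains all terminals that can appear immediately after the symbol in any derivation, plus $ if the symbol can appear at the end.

We compute FOLLOW(S) using the standard algorithm.
FOLLOW(S) starts with {$}.
FIRST(S) = {0, 1}
FIRST(W) = {1}
FIRST(X) = {1}
FIRST(Z) = {1}
FOLLOW(S) = {$, 0}
FOLLOW(W) = {$, 0}
FOLLOW(X) = {2}
FOLLOW(Z) = {$, 0}
Therefore, FOLLOW(S) = {$, 0}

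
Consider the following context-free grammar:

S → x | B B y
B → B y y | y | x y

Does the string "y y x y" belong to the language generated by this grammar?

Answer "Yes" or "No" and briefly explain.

No - no valid derivation exists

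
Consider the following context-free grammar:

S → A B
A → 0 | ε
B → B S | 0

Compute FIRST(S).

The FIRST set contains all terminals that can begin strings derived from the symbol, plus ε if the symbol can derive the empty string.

We compute FIRST(S) using the standard algorithm.
FIRST(A) = {0, ε}
FIRST(B) = {0}
FIRST(S) = {0}
Therefore, FIRST(S) = {0}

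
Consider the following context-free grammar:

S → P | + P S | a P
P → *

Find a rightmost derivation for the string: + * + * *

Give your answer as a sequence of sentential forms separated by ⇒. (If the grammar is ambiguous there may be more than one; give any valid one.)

S ⇒ + P S ⇒ + P + P S ⇒ + P + P P ⇒ + P + P * ⇒ + P + * * ⇒ + * + * *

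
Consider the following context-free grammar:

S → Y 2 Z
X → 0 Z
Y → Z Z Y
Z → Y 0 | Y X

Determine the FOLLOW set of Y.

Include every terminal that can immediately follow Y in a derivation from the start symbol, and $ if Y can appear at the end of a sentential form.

We compute FOLLOW(Y) using the standard algorithm.
FOLLOW(S) starts with {$}.
FIRST(S) = {}
FIRST(X) = {0}
FIRST(Y) = {}
FIRST(Z) = {}
FOLLOW(S) = {$}
FOLLOW(X) = {$}
FOLLOW(Y) = {0, 2}
FOLLOW(Z) = {$}
Therefore, FOLLOW(Y) = {0, 2}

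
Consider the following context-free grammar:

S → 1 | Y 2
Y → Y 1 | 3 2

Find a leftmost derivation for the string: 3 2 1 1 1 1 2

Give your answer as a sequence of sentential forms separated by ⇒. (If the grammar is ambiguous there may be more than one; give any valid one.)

S ⇒ Y 2 ⇒ Y 1 2 ⇒ Y 1 1 2 ⇒ Y 1 1 1 2 ⇒ Y 1 1 1 1 2 ⇒ 3 2 1 1 1 1 2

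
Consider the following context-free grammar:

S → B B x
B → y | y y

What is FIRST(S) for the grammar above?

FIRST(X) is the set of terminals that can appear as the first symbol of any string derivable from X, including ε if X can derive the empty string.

We compute FIRST(S) using the standard algorithm.
FIRST(B) = {y}
FIRST(S) = {y}
Therefore, FIRST(S) = {y}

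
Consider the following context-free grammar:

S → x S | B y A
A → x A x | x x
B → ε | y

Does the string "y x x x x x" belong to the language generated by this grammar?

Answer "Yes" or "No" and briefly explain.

No - no valid derivation exists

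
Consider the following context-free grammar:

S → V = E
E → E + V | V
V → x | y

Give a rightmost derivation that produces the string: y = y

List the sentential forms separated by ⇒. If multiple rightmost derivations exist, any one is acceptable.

S ⇒ V = E ⇒ V = V ⇒ V = y ⇒ y = y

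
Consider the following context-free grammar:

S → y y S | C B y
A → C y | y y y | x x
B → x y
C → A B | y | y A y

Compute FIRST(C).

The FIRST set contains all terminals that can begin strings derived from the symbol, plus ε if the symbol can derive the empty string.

We compute FIRST(C) using the standard algorithm.
FIRST(A) = {x, y}
FIRST(B) = {x}
FIRST(C) = {x, y}
FIRST(S) = {x, y}
Therefore, FIRST(C) = {x, y}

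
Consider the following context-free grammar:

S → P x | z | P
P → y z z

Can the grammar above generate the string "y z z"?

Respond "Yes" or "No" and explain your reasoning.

Yes - a valid derivation exists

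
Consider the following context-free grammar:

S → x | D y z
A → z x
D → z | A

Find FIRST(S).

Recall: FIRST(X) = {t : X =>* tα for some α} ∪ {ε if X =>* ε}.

We compute FIRST(S) using the standard algorithm.
FIRST(A) = {z}
FIRST(D) = {z}
FIRST(S) = {x, z}
Therefore, FIRST(S) = {x, z}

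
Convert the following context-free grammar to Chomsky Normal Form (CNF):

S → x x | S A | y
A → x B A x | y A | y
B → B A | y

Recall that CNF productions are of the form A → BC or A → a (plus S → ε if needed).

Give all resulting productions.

TX → x; S → y; TY → y; A → y; B → y; S → TX TX; S → S A; A → TX X0; X0 → B X1; X1 → A TX; A → TY A; B → B A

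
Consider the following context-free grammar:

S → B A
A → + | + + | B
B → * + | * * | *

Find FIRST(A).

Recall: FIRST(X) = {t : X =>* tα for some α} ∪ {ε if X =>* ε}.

We compute FIRST(A) using the standard algorithm.
FIRST(A) = {*, +}
FIRST(B) = {*}
FIRST(S) = {*}
Therefore, FIRST(A) = {*, +}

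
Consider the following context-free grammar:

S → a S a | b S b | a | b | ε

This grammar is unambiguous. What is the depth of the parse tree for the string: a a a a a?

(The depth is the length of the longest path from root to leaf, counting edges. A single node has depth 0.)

3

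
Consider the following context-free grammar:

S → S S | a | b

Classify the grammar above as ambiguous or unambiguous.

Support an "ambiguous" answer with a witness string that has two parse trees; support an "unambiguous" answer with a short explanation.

Ambiguous - the string 'a a b b b b' has two distinct parse trees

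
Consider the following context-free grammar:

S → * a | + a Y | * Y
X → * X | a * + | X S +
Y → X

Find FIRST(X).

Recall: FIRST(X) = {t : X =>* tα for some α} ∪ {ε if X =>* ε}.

We compute FIRST(X) using the standard algorithm.
FIRST(S) = {*, +}
FIRST(X) = {*, a}
FIRST(Y) = {*, a}
Therefore, FIRST(X) = {*, a}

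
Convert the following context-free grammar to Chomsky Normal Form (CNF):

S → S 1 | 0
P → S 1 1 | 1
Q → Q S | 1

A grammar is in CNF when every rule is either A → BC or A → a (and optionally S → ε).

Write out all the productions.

T1 → 1; S → 0; P → 1; Q → 1; S → S T1; P → S X0; X0 → T1 T1; Q → Q S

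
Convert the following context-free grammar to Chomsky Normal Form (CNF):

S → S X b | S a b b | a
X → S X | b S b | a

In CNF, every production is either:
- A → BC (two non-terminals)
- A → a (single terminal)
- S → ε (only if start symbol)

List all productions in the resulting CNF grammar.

TB → b; TA → a; S → a; X → a; S → S X0; X0 → X TB; S → S X1; X1 → TA X2; X2 → TB TB; X → S X; X → TB X3; X3 → S TB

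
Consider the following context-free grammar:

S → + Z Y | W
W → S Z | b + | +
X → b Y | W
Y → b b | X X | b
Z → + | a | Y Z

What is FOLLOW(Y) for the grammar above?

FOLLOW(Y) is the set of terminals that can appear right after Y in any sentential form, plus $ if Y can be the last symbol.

We compute FOLLOW(Y) using the standard algorithm.
FOLLOW(S) starts with {$}.
FIRST(S) = {+, b}
FIRST(W) = {+, b}
FIRST(X) = {+, b}
FIRST(Y) = {+, b}
FIRST(Z) = {+, a, b}
FOLLOW(S) = {$, +, a, b}
FOLLOW(W) = {$, +, a, b}
FOLLOW(X) = {$, +, a, b}
FOLLOW(Y) = {$, +, a, b}
FOLLOW(Z) = {$, +, a, b}
Therefore, FOLLOW(Y) = {$, +, a, b}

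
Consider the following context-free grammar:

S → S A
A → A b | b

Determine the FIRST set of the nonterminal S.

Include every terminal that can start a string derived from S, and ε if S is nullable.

We compute FIRST(S) using the standard algorithm.
FIRST(A) = {b}
FIRST(S) = {}
Therefore, FIRST(S) = {}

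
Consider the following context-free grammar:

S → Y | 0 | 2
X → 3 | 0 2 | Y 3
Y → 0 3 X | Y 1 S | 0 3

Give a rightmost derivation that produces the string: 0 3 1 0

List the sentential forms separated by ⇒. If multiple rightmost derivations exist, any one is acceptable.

S ⇒ Y ⇒ Y 1 S ⇒ Y 1 0 ⇒ 0 3 1 0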